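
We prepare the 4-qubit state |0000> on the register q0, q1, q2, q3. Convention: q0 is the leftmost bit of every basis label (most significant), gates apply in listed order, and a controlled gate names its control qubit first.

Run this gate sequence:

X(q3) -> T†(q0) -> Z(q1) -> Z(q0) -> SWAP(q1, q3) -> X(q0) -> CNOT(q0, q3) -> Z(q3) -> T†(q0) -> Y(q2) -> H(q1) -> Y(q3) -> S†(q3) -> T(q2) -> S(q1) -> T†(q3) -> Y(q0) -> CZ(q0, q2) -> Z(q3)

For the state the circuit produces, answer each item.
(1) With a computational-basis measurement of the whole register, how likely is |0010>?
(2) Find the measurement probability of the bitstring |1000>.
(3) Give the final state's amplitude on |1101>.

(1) A full measurement returns |0010> with probability 1/2.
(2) The probability of measuring |1000> is 0.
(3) The amplitude on |1101> is 0.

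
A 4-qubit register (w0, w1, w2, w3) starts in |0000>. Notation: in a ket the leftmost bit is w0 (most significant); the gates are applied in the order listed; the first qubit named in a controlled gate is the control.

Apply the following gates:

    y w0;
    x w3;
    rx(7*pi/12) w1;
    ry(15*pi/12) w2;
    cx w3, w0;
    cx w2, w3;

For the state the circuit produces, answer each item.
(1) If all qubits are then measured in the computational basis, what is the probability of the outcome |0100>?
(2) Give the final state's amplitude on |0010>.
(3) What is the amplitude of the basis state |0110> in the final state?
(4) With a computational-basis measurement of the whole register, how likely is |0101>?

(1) The probability of measuring |0100> is 0.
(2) The final state's coefficient on |0010> equals I*(-sqrt(2) + sqrt(6) + 2*sqrt(3))/8.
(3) The final state's coefficient on |0110> equals sqrt(2)/8 + 1/4 + sqrt(6)/8.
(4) Outcome |0101> occurs with probability -3*sqrt(2)/16 - sqrt(3)/16 + sqrt(6)/16 + 5/16.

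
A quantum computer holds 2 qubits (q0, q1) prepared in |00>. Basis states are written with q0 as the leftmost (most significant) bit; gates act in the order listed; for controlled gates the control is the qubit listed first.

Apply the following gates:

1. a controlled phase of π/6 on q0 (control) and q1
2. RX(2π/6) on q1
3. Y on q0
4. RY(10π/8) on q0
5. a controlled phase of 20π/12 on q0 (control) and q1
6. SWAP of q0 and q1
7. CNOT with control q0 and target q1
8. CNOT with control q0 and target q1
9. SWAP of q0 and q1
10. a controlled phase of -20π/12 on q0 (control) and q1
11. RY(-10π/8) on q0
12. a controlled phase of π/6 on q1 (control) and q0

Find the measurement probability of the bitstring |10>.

A full measurement returns |10> with probability 3/4. Key observation: the block from step 4 through step 11 cancels to the identity and can be dropped.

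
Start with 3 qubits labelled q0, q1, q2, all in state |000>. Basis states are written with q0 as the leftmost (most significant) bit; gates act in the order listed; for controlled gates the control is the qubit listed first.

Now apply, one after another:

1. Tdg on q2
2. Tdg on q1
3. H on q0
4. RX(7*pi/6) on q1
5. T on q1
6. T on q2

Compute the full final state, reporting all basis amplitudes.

The final amplitudes are 1/4 - sqrt(3)/4 on |000>, 0 on |001>, (-sqrt(3) - 1)*exp(3*I*pi/4)/4 on |010>, 0 on |011>, 1/4 - sqrt(3)/4 on |100>, 0 on |101>, (-sqrt(3) - 1)*exp(3*I*pi/4)/4 on |110>, 0 on |111>.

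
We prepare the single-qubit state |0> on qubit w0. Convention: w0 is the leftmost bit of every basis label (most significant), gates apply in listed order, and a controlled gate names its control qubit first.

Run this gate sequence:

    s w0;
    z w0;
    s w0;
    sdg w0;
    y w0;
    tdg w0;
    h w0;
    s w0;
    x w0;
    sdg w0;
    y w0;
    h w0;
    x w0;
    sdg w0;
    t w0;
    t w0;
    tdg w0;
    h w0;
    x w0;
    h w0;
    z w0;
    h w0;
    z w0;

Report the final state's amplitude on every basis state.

The final amplitudes are -sqrt(2)*exp(I*pi/4)/2 on |0>, sqrt(2)*exp(I*pi/4)/2 on |1>. Key observation: the block from step 18 through step 21 cancels to the identity and can be dropped.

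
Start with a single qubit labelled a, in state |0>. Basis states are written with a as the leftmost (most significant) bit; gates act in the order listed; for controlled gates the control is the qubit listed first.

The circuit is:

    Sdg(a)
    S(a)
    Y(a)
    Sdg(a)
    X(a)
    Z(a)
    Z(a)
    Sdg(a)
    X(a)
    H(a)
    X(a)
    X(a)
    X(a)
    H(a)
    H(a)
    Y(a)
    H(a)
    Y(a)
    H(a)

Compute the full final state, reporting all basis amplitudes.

The resulting statevector has amplitude sqrt(2)/2 on |0>, -sqrt(2)/2 on |1>. Key observation: steps 12-13 multiply out to the identity, so the circuit reduces to the remaining gates.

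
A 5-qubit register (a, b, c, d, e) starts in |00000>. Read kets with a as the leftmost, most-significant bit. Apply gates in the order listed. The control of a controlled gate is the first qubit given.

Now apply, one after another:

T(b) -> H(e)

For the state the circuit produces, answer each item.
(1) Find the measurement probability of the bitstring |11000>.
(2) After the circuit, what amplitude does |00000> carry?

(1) A full measurement returns |11000> with probability 0.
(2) |00000> carries amplitude sqrt(2)/2 in the final state.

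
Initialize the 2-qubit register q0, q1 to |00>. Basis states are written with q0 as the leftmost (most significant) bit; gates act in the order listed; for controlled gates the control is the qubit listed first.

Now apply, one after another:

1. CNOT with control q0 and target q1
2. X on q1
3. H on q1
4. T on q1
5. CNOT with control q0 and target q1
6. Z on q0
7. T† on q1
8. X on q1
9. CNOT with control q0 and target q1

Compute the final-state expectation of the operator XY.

The expectation value of XY is 0.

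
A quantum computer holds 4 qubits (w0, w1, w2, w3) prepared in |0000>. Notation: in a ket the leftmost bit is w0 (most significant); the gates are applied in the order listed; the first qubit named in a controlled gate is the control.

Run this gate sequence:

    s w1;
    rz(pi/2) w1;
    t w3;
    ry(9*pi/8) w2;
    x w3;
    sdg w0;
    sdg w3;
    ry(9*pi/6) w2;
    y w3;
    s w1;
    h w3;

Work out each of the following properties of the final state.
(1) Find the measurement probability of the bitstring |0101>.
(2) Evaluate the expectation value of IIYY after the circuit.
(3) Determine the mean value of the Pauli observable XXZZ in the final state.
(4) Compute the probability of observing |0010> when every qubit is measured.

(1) Outcome |0101> occurs with probability 0.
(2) The expectation value of IIYY is 0.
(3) The observable XXZZ averages to 0.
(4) Outcome |0010> occurs with probability sqrt(2 - sqrt(2))/8 + 1/4.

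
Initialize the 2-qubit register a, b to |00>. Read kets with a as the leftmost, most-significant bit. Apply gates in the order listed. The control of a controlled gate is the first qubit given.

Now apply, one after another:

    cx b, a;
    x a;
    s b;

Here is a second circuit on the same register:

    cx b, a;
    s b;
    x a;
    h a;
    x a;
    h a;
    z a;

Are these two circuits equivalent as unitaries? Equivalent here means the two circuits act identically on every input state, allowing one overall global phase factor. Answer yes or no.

Yes — the two circuits implement the same unitary up to a global phase.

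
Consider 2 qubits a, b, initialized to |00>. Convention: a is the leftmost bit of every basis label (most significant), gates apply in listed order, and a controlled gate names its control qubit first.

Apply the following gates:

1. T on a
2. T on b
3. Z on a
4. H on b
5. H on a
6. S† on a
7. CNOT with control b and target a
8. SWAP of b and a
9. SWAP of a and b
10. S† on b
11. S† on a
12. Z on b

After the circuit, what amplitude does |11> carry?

The final state's coefficient on |11> equals 1/2.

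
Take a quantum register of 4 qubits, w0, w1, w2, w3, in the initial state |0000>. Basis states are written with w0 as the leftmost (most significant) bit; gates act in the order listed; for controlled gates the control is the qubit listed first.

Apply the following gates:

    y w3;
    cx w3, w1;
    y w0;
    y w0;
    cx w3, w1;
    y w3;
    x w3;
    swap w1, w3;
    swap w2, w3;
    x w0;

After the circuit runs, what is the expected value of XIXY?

The expectation value of XIXY is 0.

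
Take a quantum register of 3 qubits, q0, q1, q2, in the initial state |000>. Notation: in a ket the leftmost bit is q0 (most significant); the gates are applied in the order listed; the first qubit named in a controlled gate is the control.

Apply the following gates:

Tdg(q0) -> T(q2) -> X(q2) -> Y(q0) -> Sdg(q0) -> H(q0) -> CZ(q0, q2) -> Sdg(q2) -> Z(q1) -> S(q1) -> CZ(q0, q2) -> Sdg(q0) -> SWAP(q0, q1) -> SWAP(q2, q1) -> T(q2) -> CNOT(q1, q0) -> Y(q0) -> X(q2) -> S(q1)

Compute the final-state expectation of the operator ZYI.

The observable ZYI averages to 0.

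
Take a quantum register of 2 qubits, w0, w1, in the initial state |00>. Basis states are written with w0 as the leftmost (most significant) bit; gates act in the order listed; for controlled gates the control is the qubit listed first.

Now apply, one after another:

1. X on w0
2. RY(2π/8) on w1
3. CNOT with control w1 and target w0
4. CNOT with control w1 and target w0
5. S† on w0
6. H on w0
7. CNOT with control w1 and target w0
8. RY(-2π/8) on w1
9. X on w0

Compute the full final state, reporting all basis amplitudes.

The resulting statevector has amplitude I/2 on |00>, -I/2 on |01>, -I/2 on |10>, I/2 on |11>.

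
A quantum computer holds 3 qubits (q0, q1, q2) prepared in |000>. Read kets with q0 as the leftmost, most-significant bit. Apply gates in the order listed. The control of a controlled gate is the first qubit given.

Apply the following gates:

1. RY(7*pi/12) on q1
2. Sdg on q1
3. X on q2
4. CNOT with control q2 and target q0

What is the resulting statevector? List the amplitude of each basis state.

The resulting statevector has amplitude -sqrt(2 - sqrt(2))/4 + sqrt(3*sqrt(2) + 6)/4 on |101>, -I*sqrt(sqrt(2) + 2)/4 - I*sqrt(6 - 3*sqrt(2))/4 on |111>, and 0 on every other basis state.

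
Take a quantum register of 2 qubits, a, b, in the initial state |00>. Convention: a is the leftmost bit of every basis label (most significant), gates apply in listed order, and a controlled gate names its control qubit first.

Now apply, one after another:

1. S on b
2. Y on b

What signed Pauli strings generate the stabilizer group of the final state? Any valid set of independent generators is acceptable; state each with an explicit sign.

The stabilizer group can be generated by +ZI, -IZ, among other valid generating sets.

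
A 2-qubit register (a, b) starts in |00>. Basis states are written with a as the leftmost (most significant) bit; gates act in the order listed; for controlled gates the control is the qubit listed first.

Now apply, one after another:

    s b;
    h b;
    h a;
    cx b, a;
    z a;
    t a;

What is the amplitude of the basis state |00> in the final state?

The amplitude on |00> is 1/2.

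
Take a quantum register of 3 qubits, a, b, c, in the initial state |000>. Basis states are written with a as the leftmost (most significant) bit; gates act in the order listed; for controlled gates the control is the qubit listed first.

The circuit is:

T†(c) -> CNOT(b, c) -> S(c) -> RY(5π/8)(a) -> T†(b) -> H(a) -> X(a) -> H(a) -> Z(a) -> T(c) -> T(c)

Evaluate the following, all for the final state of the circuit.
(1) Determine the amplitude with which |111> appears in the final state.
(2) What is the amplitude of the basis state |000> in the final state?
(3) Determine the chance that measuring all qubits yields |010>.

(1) The final state's coefficient on |111> equals 0. Key observation: gates 6-9 undo each other exactly, leaving only the rest of the circuit to track.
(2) The amplitude on |000> is cos(5*pi/16).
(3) A full measurement returns |010> with probability 0.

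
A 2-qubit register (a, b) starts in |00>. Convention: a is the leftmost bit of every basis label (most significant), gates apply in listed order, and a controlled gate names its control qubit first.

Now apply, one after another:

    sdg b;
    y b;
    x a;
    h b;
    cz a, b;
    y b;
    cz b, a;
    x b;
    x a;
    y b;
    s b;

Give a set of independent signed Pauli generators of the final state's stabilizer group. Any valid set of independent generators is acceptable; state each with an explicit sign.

The final state is stabilized by the group generated by -IY, +ZI; other independent generating sets are equally valid.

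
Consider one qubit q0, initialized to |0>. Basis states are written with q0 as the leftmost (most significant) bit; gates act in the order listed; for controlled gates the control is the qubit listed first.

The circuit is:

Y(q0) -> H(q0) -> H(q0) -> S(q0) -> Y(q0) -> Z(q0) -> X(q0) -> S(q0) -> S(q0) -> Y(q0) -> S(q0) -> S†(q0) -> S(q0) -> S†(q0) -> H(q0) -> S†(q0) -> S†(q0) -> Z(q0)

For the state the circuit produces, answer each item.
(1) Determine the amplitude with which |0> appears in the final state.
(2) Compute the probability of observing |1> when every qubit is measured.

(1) The final state's coefficient on |0> equals -sqrt(2)/2.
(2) The probability of measuring |1> is 1/2.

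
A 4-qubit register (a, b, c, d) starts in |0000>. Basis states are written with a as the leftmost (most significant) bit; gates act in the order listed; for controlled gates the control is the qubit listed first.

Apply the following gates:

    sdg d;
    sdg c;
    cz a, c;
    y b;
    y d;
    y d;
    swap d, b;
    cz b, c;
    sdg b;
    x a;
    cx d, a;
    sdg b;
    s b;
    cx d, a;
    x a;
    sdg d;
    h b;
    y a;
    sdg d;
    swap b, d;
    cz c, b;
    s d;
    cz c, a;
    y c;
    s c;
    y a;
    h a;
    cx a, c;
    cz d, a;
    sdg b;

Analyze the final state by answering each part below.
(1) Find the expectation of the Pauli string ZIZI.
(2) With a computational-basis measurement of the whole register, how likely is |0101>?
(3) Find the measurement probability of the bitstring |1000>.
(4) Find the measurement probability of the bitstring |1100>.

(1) In the final state, ZIZI has expectation -1. Key observation: the block from step 10 through step 15 cancels to the identity and can be dropped.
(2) A full measurement returns |0101> with probability 0.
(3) Outcome |1000> occurs with probability 0.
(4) The probability of measuring |1100> is 1/4.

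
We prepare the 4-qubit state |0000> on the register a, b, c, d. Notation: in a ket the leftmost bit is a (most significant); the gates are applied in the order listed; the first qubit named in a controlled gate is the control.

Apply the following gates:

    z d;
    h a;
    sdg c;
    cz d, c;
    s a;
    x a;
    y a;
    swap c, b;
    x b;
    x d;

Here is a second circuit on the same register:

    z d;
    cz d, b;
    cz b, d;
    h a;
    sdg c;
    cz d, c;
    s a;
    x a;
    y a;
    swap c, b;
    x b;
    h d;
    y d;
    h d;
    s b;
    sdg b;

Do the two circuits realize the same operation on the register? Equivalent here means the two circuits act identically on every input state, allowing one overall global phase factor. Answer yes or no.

No: there is an input state on which the two circuits produce genuinely different outputs (not merely differing by a phase).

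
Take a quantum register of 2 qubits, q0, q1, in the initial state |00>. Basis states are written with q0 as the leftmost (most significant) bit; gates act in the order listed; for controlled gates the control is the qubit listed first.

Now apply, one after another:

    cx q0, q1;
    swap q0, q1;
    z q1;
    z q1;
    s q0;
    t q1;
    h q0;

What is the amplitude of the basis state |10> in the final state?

The amplitude on |10> is sqrt(2)/2.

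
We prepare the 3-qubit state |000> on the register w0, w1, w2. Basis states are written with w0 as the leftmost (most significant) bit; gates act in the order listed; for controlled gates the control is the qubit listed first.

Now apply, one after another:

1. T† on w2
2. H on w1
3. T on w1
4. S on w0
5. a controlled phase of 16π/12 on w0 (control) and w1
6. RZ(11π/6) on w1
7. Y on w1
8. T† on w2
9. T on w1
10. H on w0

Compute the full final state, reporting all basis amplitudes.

After the circuit, the state carries amplitude exp(2*I*pi/3)/2 on |000>, 0 on |001>, -exp(5*I*pi/6)/2 on |010>, 0 on |011>, exp(2*I*pi/3)/2 on |100>, 0 on |101>, -exp(5*I*pi/6)/2 on |110>, 0 on |111>.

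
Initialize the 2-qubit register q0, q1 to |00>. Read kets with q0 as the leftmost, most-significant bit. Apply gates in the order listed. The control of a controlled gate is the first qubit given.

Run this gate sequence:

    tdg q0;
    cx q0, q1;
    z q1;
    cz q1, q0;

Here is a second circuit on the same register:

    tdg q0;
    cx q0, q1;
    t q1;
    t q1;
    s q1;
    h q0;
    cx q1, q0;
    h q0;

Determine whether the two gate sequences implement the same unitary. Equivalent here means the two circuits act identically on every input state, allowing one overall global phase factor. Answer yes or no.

Yes: on every input state the two circuits agree up to one overall phase factor.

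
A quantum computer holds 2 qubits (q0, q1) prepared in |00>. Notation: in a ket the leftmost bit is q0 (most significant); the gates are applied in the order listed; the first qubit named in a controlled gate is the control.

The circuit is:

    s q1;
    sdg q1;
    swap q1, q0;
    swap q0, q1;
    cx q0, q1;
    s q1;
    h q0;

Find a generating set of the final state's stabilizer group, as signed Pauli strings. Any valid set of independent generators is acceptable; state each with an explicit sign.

The stabilizer group can be generated by +XI, +IZ, among other valid generating sets.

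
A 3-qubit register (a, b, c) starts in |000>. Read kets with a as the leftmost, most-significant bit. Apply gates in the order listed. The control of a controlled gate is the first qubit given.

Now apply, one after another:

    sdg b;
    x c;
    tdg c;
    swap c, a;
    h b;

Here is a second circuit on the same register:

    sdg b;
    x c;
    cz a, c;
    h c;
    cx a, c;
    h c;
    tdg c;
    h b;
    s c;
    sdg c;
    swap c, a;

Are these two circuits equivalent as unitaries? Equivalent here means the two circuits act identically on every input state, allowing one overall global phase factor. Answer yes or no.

Yes, they are equivalent — the unitaries differ by at most a global phase.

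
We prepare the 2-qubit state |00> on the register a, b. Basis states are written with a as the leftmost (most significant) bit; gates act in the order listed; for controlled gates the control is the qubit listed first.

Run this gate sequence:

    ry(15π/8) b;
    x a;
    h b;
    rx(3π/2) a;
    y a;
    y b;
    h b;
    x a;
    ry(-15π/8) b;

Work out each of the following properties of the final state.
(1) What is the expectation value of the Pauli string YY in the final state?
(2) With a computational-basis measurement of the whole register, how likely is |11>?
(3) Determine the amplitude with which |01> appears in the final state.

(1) The observable YY averages to 0.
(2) A full measurement returns |11> with probability 1/2.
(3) |01> carries amplitude -sqrt(2)*I/2 in the final state.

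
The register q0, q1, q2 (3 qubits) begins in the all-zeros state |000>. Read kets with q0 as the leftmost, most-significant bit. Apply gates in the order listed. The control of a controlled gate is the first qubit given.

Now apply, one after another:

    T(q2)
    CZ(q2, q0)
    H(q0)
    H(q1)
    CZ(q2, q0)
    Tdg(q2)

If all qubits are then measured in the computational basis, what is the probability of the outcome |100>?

Outcome |100> occurs with probability 1/4.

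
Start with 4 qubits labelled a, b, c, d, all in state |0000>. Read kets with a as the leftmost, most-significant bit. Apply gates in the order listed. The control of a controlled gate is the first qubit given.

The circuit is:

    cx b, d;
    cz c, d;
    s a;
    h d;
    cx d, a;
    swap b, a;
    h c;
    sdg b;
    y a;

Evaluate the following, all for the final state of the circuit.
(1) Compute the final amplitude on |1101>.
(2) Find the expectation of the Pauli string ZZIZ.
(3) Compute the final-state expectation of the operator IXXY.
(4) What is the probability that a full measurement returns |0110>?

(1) The final state's coefficient on |1101> equals 1/2.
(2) The expectation value of ZZIZ is -1.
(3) In the final state, IXXY has expectation -1.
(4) A full measurement returns |0110> with probability 0.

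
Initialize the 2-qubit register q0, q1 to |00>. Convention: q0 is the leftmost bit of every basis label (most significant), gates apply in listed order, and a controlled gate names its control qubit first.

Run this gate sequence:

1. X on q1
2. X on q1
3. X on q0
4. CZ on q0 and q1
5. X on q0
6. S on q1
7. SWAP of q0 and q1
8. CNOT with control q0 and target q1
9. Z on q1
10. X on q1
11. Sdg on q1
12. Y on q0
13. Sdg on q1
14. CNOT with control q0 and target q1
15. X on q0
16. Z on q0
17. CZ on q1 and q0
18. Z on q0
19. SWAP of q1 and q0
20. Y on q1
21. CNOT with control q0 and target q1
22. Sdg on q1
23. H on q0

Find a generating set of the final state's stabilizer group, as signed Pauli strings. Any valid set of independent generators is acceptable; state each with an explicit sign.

The stabilizer group can be generated by +XI, -IZ, among other valid generating sets.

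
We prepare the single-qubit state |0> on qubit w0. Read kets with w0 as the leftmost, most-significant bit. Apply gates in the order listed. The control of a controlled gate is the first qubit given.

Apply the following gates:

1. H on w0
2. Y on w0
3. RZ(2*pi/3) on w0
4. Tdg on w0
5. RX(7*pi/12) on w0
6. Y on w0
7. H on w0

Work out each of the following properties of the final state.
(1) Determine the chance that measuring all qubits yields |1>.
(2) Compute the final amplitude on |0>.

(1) Outcome |1> occurs with probability -sqrt(6)/8 + sqrt(2)/8 + 1/2.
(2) The amplitude on |0> is -sqrt(3*sqrt(2) + 6)*exp(2*I*pi/3)/8 - sqrt(2 - sqrt(2))*exp(I*pi/12)/8 + sqrt(2 - sqrt(2))*exp(2*I*pi/3)/8 + sqrt(6 - 3*sqrt(2))*exp(I*pi/6)/8 + sqrt(3*sqrt(2) + 6)*exp(I*pi/12)/8 + sqrt(sqrt(2) + 2)*exp(I*pi/6)/8 + sqrt(6 - 3*sqrt(2))*exp(7*I*pi/12)/8 + sqrt(sqrt(2) + 2)*exp(7*I*pi/12)/8.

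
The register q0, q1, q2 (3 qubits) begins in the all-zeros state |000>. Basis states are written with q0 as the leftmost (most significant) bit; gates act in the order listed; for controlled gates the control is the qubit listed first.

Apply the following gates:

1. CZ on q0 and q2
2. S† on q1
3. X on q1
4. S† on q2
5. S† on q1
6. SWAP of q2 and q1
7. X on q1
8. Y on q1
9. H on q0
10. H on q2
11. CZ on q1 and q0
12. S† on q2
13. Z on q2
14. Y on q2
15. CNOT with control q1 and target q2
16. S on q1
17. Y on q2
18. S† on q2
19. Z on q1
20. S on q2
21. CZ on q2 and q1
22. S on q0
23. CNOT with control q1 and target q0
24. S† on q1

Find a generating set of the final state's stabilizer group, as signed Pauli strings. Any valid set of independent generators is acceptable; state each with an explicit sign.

The final state is stabilized by the group generated by +YII, -IIY, +IZI; other independent generating sets are equally valid.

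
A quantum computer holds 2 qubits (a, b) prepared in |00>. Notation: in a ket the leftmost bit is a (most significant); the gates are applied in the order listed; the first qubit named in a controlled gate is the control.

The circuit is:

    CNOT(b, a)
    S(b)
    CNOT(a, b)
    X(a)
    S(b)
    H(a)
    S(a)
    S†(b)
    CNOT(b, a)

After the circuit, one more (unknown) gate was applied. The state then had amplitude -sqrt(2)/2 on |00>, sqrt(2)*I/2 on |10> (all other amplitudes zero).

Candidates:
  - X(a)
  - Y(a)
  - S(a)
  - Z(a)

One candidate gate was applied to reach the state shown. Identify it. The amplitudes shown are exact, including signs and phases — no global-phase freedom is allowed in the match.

The applied gate was Y(a).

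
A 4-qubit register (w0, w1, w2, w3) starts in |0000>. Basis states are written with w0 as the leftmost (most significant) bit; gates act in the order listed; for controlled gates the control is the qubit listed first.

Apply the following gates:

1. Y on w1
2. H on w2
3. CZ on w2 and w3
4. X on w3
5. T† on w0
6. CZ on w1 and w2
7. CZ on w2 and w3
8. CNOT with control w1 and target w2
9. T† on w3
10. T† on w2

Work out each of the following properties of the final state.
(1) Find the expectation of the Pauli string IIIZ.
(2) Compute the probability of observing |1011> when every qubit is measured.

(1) In the final state, IIIZ has expectation -1.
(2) A full measurement returns |1011> with probability 0.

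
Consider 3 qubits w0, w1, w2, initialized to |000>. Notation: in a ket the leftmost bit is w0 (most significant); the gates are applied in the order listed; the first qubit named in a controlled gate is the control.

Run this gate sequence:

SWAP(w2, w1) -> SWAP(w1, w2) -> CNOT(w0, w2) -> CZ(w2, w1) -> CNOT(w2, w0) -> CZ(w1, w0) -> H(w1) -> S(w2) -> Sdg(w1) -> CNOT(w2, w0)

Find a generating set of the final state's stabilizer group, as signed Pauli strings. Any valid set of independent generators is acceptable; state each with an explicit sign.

One valid set of independent stabilizer generators is -IYI, +ZII, +IIZ (any independent generating set of the same group is equally correct).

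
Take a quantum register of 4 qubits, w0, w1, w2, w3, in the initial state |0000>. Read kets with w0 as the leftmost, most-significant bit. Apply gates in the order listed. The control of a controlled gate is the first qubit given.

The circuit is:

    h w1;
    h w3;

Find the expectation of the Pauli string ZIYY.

In the final state, ZIYY has expectation 0.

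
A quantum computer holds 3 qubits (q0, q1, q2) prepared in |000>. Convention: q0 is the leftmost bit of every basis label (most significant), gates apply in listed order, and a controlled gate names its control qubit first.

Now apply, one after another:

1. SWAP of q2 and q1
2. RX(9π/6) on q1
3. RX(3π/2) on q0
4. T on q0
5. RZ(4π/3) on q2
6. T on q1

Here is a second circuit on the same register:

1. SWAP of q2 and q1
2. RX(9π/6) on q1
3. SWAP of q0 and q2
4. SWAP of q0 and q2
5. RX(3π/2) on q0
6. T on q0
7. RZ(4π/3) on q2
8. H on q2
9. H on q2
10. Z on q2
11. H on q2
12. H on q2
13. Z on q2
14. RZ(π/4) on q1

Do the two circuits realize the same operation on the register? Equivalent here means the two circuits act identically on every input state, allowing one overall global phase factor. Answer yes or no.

Yes, they are equivalent — the unitaries differ by at most a global phase.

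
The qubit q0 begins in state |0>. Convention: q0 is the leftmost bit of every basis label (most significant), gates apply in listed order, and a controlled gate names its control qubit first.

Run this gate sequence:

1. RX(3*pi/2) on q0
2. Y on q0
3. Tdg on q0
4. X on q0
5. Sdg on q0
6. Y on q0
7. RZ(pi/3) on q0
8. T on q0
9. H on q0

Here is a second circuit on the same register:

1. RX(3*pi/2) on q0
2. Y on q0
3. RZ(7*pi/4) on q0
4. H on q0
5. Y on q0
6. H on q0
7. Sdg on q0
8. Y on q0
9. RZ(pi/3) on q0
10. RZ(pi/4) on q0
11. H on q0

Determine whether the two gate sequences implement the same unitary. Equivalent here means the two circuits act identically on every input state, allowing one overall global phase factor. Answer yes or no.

No: there is an input state on which the two circuits produce genuinely different outputs (not merely differing by a phase).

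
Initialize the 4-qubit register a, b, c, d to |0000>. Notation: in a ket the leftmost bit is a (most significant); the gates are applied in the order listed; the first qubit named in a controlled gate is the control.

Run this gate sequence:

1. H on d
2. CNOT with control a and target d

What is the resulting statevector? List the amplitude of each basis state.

The final amplitudes are sqrt(2)/2 on |0000>, sqrt(2)/2 on |0001>, and 0 on every other basis state.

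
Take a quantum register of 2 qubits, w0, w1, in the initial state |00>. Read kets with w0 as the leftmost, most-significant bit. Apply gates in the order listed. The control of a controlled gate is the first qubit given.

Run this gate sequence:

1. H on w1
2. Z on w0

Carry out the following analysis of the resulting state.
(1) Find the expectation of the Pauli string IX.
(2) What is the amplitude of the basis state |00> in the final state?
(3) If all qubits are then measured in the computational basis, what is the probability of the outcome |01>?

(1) In the final state, IX has expectation 1.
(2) |00> carries amplitude sqrt(2)/2 in the final state.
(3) Outcome |01> occurs with probability 1/2.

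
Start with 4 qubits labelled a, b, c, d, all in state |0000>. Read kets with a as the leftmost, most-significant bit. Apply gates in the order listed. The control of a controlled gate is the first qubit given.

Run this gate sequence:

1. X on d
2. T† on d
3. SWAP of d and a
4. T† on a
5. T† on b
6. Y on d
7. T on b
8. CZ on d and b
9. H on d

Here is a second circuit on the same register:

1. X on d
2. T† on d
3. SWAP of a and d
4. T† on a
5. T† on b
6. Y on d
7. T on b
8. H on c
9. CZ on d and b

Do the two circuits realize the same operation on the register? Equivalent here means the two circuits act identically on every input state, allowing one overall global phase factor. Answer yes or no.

No: there is an input state on which the two circuits produce genuinely different outputs (not merely differing by a phase).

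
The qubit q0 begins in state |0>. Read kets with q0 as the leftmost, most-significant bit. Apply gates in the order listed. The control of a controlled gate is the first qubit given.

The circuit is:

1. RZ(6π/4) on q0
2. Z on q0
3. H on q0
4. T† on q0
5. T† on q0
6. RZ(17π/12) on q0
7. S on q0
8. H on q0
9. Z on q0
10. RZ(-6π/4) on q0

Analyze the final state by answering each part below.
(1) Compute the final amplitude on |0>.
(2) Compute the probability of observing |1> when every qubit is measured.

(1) |0> carries amplitude -sqrt(3*sqrt(2) + 6)/4 + sqrt(2 - sqrt(2))/4 in the final state.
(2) A full measurement returns |1> with probability -sqrt(2)/8 + sqrt(6)/8 + 1/2.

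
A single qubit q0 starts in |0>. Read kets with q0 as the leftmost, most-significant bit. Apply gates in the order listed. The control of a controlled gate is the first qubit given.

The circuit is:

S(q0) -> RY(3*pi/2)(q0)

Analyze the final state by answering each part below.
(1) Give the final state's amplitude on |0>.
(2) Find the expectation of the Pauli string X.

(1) The final state's coefficient on |0> equals -sqrt(2)/2.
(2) The expectation value of X is -1.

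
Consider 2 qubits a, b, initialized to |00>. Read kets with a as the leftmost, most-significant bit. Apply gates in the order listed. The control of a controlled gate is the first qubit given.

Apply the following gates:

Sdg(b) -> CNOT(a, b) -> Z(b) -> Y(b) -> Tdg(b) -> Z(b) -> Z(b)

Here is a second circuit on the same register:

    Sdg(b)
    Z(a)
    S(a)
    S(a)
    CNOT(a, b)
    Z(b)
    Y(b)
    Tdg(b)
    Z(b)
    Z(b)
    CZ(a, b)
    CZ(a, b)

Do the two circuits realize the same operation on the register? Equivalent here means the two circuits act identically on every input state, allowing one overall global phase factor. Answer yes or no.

Yes: on every input state the two circuits agree up to one overall phase factor.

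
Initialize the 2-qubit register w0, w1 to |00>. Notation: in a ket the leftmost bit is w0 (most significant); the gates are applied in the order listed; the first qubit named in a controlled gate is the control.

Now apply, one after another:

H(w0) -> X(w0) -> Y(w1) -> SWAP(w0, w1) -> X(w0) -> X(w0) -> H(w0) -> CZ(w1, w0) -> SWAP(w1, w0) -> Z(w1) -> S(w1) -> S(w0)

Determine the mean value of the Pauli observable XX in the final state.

In the final state, XX has expectation 1. Key observation: the block from step 5 through step 6 cancels to the identity and can be dropped.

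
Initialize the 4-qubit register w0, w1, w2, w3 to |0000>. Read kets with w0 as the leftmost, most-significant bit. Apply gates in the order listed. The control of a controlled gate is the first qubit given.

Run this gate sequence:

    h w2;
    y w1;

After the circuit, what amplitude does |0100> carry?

The final state's coefficient on |0100> equals sqrt(2)*I/2.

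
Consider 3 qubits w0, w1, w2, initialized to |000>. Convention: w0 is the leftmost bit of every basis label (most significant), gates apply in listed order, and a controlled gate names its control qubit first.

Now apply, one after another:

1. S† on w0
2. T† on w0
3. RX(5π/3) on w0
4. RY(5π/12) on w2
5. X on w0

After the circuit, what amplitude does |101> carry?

The final state's coefficient on |101> equals -3*sqrt(sqrt(2) + 2)/8 + sqrt(6 - 3*sqrt(2))/8.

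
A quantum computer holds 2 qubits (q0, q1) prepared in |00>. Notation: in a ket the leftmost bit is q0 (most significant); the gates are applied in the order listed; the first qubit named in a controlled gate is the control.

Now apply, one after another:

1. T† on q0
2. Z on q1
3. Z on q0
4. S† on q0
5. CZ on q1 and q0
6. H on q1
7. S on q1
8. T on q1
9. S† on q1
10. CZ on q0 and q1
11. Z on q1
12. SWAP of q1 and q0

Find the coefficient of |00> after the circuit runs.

The amplitude on |00> is sqrt(2)/2.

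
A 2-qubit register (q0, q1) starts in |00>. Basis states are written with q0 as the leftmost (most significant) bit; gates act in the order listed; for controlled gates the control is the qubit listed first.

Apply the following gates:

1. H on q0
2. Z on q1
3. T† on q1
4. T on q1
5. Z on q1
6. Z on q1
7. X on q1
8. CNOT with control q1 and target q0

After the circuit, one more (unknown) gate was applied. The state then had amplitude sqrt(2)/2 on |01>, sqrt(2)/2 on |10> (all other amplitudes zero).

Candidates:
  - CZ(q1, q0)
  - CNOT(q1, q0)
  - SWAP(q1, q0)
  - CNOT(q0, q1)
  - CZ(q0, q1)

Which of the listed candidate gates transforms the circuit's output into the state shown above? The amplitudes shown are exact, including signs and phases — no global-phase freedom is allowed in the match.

It was CNOT(q0, q1) that produced the state shown. Key observation: steps 2-5 multiply out to the identity, so the circuit reduces to the remaining gates.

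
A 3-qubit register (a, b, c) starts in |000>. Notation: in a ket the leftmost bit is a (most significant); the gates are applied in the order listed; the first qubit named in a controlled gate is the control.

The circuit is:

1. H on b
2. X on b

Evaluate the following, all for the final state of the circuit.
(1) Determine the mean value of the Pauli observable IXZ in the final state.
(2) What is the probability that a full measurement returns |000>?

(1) The observable IXZ averages to 1.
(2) Outcome |000> occurs with probability 1/2.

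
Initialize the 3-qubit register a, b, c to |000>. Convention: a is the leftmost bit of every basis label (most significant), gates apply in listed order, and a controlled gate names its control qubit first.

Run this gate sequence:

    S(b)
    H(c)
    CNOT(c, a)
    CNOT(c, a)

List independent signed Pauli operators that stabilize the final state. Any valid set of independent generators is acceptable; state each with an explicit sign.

One valid set of independent stabilizer generators is +IIX, +ZII, +IZI (any independent generating set of the same group is equally correct). Key observation: the block from step 3 through step 4 cancels to the identity and can be dropped.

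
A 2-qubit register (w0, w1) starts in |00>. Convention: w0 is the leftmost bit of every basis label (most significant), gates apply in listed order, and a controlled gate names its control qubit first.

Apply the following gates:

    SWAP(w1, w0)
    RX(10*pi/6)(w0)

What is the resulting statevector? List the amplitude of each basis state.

The resulting statevector has amplitude -sqrt(3)/2 on |00>, 0 on |01>, -I/2 on |10>, 0 on |11>.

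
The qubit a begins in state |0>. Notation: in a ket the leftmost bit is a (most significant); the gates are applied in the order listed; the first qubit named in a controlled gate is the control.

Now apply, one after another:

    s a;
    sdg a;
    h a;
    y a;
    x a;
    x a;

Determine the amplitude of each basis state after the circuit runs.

The resulting statevector has amplitude -sqrt(2)*I/2 on |0>, sqrt(2)*I/2 on |1>.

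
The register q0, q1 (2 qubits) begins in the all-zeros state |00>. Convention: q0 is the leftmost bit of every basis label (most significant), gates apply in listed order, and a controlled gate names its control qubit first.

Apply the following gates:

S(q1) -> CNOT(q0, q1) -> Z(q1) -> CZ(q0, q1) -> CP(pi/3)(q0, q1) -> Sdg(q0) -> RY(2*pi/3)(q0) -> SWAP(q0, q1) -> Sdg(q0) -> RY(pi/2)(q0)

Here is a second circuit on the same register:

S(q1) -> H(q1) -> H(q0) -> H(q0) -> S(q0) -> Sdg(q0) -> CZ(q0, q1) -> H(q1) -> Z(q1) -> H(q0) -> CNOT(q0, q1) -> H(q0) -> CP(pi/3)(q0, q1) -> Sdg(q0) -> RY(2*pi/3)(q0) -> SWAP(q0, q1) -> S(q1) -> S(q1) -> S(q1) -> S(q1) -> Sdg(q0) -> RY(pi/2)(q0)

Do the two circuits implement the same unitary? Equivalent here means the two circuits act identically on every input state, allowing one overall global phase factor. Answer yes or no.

No: there is an input state on which the two circuits produce genuinely different outputs (not merely differing by a phase).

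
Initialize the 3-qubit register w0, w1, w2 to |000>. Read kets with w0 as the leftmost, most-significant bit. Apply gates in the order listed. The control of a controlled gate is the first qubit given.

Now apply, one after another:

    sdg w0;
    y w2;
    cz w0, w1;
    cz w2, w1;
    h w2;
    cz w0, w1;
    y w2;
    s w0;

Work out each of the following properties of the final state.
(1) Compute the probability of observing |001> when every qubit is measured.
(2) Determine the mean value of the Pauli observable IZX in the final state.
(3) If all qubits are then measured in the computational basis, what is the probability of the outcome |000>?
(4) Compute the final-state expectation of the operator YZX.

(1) A full measurement returns |001> with probability 1/2.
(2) The expectation value of IZX is 1.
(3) The probability of measuring |000> is 1/2.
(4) The observable YZX averages to 0.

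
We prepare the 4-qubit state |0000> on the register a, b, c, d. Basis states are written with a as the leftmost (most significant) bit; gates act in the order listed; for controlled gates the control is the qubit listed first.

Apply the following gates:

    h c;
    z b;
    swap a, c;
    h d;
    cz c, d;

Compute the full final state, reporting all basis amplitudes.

The resulting statevector has amplitude 1/2 on |0000>, 1/2 on |0001>, 1/2 on |1000>, 1/2 on |1001>, and 0 on every other basis state.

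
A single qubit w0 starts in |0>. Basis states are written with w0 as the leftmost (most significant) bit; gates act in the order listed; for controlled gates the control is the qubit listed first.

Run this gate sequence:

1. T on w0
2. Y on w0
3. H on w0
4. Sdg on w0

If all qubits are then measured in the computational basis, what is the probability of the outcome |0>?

Outcome |0> occurs with probability 1/2.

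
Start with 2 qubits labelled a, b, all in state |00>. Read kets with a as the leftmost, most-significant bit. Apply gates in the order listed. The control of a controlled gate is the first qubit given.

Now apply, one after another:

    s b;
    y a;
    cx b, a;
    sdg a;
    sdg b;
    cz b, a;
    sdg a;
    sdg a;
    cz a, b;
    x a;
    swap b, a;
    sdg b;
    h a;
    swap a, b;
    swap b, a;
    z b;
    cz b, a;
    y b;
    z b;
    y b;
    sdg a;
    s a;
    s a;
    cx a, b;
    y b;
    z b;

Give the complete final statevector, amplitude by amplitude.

After the circuit, the state carries amplitude 0 on |00>, -sqrt(2)*I/2 on |01>, sqrt(2)/2 on |10>, 0 on |11>.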